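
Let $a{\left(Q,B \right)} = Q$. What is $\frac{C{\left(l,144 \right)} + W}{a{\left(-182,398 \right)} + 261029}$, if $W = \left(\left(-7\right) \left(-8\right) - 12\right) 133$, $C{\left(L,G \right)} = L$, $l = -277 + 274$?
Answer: $\frac{5849}{260847} \approx 0.022423$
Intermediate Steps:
$l = -3$
$W = 5852$ ($W = \left(56 - 12\right) 133 = 44 \cdot 133 = 5852$)
$\frac{C{\left(l,144 \right)} + W}{a{\left(-182,398 \right)} + 261029} = \frac{-3 + 5852}{-182 + 261029} = \frac{5849}{260847}$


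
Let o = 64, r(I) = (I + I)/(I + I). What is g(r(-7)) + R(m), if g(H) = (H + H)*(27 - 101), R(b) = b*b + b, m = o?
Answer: 4012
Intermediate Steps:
r(I) = 1 (r(I) = (2*I)/((2*I)) = (2*I)*(1/(2*I)) = 1)
m = 64
R(b) = b + b**2 (R(b) = b**2 + b = b + b**2)
g(H) = -148*H (g(H) = (2*H)*(-74) = -148*H)
g(r(-7)) + R(m) = -148*1 + 64*(1 + 64) = -148 + 64*65 = -148 + 4160 = 4012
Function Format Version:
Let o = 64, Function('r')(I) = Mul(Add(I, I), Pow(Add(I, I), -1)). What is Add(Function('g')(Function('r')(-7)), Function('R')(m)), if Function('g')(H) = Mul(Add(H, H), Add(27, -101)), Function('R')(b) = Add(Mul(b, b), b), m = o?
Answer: 4012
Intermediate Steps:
Function('r')(I) = 1 (Function('r')(I) = Mul(Mul(2, I), Pow(Mul(2, I), -1)) = Mul(Mul(2, I), Mul(Rational(1, 2), Pow(I, -1))) = 1)
m = 64
Function('R')(b) = Add(b, Pow(b, 2)) (Function('R')(b) = Add(Pow(b, 2), b) = Add(b, Pow(b, 2)))
Function('g')(H) = Mul(-148, H) (Function('g')(H) = Mul(Mul(2, H), -74) = Mul(-148, H))
Add(Function('g')(Function('r')(-7)), Function('R')(m)) = Add(Mul(-148, 1), Mul(64, Add(1, 64))) = Add(-148, Mul(64, 65)) = Add(-148, 4160) = 4012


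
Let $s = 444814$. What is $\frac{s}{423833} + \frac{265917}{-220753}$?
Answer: $- \frac{14510374919}{93562406249} \approx -0.15509$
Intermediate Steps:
$\frac{s}{423833} + \frac{265917}{-220753} = \frac{444814}{423833} + \frac{265917}{-220753} = 444814 \cdot \frac{1}{423833} + 265917 \left(- \frac{1}{220753}\right) = \frac{444814}{423833} - \frac{265917}{220753} = - \frac{14510374919}{93562406249}$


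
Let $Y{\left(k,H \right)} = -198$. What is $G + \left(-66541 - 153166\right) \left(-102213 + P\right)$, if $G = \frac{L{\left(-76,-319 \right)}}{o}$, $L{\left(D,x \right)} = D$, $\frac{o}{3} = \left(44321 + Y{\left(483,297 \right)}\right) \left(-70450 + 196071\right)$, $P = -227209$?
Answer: $\frac{1203497043682492987670}{16628326149} \approx 7.2376 \cdot 10^{10}$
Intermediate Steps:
$o = 16628326149$ ($o = 3 \left(44321 - 198\right) \left(-70450 + 196071\right) = 3 \cdot 44123 \cdot 125621 = 3 \cdot 5542775383 = 16628326149$)
$G = - \frac{76}{16628326149} \approx -4.5705 \cdot 10^{-9}$
$G + \left(-66541 - 153166\right) \left(-102213 + P\right) = - \frac{76}{16628326149} + \left(-66541 - 153166\right) \left(-102213 - 227209\right) = - \frac{76}{16628326149} - -72376319354 = - \frac{76}{16628326149} + 72376319354 = \frac{1203497043682492987670}{16628326149}$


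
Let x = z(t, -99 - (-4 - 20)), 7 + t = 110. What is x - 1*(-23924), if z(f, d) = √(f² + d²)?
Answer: 23924 + √16234 ≈ 24051.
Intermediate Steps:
t = 103 (t = -7 + 110 = 103)
z(f, d) = √(d² + f²)
x = √16234 (x = √((-99 - (-4 - 20))² + 103²) = √((-99 - 1*(-24))² + 10609) = √((-99 + 24)² + 10609) = √((-75)² + 10609) = √(5625 + 10609) = √16234 ≈ 127.41)
x - 1*(-23924) = √16234 - 1*(-23924) = √16234 + 23924 = 23924 + √16234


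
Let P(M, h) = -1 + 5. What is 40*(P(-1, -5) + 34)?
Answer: 1520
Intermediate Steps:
P(M, h) = 4
40*(P(-1, -5) + 34) = 40*(4 + 34) = 40*38 = 1520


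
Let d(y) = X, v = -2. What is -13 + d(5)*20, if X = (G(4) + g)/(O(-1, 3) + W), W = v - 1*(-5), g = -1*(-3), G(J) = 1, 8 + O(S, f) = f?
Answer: -53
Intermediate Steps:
O(S, f) = -8 + f
g = 3
W = 3 (W = -2 - 1*(-5) = -2 + 5 = 3)
X = -2 (X = (1 + 3)/((-8 + 3) + 3) = 4/(-5 + 3) = 4/(-2) = 4*(-1/2) = -2)
d(y) = -2
-13 + d(5)*20 = -13 - 2*20 = -13 - 40 = -53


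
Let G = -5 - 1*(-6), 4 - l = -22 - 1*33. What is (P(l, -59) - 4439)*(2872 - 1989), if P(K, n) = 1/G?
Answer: -3918754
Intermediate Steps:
l = 59 (l = 4 - (-22 - 1*33) = 4 - (-22 - 33) = 4 - 1*(-55) = 4 + 55 = 59)
G = 1 (G = -5 + 6 = 1)
P(K, n) = 1 (P(K, n) = 1/1 = 1)
(P(l, -59) - 4439)*(2872 - 1989) = (1 - 4439)*(2872 - 1989) = -4438*883 = -3918754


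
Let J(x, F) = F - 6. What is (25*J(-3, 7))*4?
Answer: 100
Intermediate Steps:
J(x, F) = -6 + F
(25*J(-3, 7))*4 = (25*(-6 + 7))*4 = (25*1)*4 = 25*4 = 100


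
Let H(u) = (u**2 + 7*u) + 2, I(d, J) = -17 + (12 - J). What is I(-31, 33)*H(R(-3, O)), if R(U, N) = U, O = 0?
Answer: 380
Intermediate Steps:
I(d, J) = -5 - J
H(u) = 2 + u**2 + 7*u
I(-31, 33)*H(R(-3, O)) = (-5 - 1*33)*(2 + (-3)**2 + 7*(-3)) = (-5 - 33)*(2 + 9 - 21) = -38*(-10) = 380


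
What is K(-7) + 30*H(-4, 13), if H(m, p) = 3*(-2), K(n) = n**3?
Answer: -523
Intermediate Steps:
H(m, p) = -6
K(-7) + 30*H(-4, 13) = (-7)**3 + 30*(-6) = -343 - 180 = -523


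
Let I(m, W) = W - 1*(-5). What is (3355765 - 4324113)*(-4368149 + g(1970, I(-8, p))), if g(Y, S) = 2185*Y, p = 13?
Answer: 61682799252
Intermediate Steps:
I(m, W) = 5 + W (I(m, W) = W + 5 = 5 + W)
(3355765 - 4324113)*(-4368149 + g(1970, I(-8, p))) = (3355765 - 4324113)*(-4368149 + 2185*1970) = -968348*(-4368149 + 4304450) = -968348*(-63699) = 61682799252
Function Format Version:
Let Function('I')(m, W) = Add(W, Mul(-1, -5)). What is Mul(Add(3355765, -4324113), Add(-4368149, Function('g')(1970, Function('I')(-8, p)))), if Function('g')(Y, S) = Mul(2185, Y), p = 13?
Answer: 61682799252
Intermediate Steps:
Function('I')(m, W) = Add(5, W) (Function('I')(m, W) = Add(W, 5) = Add(5, W))
Mul(Add(3355765, -4324113), Add(-4368149, Function('g')(1970, Function('I')(-8, p)))) = Mul(Add(3355765, -4324113), Add(-4368149, Mul(2185, 1970))) = Mul(-968348, Add(-4368149, 4304450)) = Mul(-968348, -63699) = 61682799252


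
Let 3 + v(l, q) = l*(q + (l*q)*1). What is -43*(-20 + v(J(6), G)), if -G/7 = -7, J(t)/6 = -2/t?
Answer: -3225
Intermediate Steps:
J(t) = -12/t (J(t) = 6*(-2/t) = -12/t)
G = 49 (G = -7*(-7) = 49)
v(l, q) = -3 + l*(q + l*q) (v(l, q) = -3 + l*(q + (l*q)*1) = -3 + l*(q + l*q))
-43*(-20 + v(J(6), G)) = -43*(-20 + (-3 - 12/6*49 + 49*(-12/6)**2)) = -43*(-20 + (-3 - 12*1/6*49 + 49*(-12*1/6)**2)) = -43*(-20 + (-3 - 2*49 + 49*(-2)**2)) = -43*(-20 + (-3 - 98 + 49*4)) = -43*(-20 + (-3 - 98 + 196)) = -43*(-20 + 95) = -43*75 = -3225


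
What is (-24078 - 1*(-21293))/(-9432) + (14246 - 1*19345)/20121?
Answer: 2647739/63260424 ≈ 0.041855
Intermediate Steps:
(-24078 - 1*(-21293))/(-9432) + (14246 - 1*19345)/20121 = (-24078 + 21293)*(-1/9432) + (14246 - 19345)*(1/20121) = -2785*(-1/9432) - 5099*1/20121 = 2785/9432 - 5099/20121 = 2647739/63260424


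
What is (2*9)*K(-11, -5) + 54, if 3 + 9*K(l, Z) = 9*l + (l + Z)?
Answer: -182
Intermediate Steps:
K(l, Z) = -1/3 + Z/9 + 10*l/9 (K(l, Z) = -1/3 + (9*l + (l + Z))/9 = -1/3 + (9*l + (Z + l))/9 = -1/3 + (Z + 10*l)/9 = -1/3 + (Z/9 + 10*l/9) = -1/3 + Z/9 + 10*l/9)
(2*9)*K(-11, -5) + 54 = (2*9)*(-1/3 + (1/9)*(-5) + (10/9)*(-11)) + 54 = 18*(-1/3 - 5/9 - 110/9) + 54 = 18*(-118/9) + 54 = -236 + 54 = -182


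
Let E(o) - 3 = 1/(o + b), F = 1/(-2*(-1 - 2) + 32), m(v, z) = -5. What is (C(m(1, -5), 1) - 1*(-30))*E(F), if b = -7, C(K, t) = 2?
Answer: 24224/265 ≈ 91.411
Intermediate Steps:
F = 1/38 (F = 1/(-2*(-3) + 32) = 1/(6 + 32) = 1/38 ≈ 0.026316)
E(o) = 3 + 1/(-7 + o) (E(o) = 3 + 1/(o - 7) = 3 + 1/(-7 + o))
(C(m(1, -5), 1) - 1*(-30))*E(F) = (2 - 1*(-30))*((-20 + 3*(1/38))/(-7 + 1/38)) = (2 + 30)*((-20 + 3/38)/(-265/38)) = 32*(-38/265*(-757/38)) = 32*(757/265) = 24224/265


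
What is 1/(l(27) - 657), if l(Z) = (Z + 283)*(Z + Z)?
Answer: 1/16083 ≈ 6.2177e-5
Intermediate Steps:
l(Z) = 2*Z*(283 + Z) (l(Z) = (283 + Z)*(2*Z) = 2*Z*(283 + Z))
1/(l(27) - 657) = 1/(2*27*(283 + 27) - 657) = 1/(2*27*310 - 657) = 1/(16740 - 657) = 1/16083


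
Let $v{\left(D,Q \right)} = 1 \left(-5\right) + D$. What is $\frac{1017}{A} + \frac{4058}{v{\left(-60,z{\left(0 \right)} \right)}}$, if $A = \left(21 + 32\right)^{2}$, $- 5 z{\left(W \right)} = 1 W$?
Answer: $- \frac{11332817}{182585} \approx -62.069$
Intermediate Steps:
$z{\left(W \right)} = - \frac{W}{5}$ ($z{\left(W \right)} = - \frac{1 W}{5} = - \frac{W}{5}$)
$v{\left(D,Q \right)} = -5 + D$
$A = 2809$ ($A = 53^{2} = 2809$)
$\frac{1017}{A} + \frac{4058}{v{\left(-60,z{\left(0 \right)} \right)}} = \frac{1017}{2809} + \frac{4058}{-5 - 60} = 1017 \cdot \frac{1}{2809} + \frac{4058}{-65} = \frac{1017}{2809} + 4058 \left(- \frac{1}{65}\right) = \frac{1017}{2809} - \frac{4058}{65} = - \frac{11332817}{182585}$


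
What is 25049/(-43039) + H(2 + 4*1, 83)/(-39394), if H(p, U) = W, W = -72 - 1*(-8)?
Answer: -492012905/847739183 ≈ -0.58038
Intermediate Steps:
W = -64 (W = -72 + 8 = -64)
H(p, U) = -64
25049/(-43039) + H(2 + 4*1, 83)/(-39394) = 25049/(-43039) - 64/(-39394) = 25049*(-1/43039) - 64*(-1/39394) = -25049/43039 + 32/19697 = -492012905/847739183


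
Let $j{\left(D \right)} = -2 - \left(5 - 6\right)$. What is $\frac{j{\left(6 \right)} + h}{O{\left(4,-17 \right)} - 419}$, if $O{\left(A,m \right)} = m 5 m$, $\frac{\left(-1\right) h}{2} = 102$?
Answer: $- \frac{205}{1026} \approx -0.19981$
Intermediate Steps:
$j{\left(D \right)} = -1$ ($j{\left(D \right)} = -2 - \left(5 - 6\right) = -2 - -1 = -2 + 1 = -1$)
$h = -204$ ($h = \left(-2\right) 102 = -204$)
$O{\left(A,m \right)} = 5 m^{2}$
$\frac{j{\left(6 \right)} + h}{O{\left(4,-17 \right)} - 419} = \frac{-1 - 204}{5 \left(-17\right)^{2} - 419} = - \frac{205}{5 \cdot 289 - 419} = - \frac{205}{1445 - 419} = - \frac{205}{1026}$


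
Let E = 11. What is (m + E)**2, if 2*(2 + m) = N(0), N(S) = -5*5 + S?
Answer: 49/4 ≈ 12.250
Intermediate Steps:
N(S) = -25 + S
m = -29/2 (m = -2 + (-25 + 0)/2 = -2 + (1/2)*(-25) = -2 - 25/2 = -29/2 ≈ -14.500)
(m + E)**2 = (-29/2 + 11)**2 = (-7/2)**2 = 49/4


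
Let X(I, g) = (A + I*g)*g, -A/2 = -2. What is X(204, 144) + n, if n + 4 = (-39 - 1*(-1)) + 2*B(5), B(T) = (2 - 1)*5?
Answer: 4230688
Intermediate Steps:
A = 4 (A = -2*(-2) = 4)
B(T) = 5 (B(T) = 1*5 = 5)
X(I, g) = g*(4 + I*g) (X(I, g) = (4 + I*g)*g = g*(4 + I*g))
n = -32 (n = -4 + ((-39 - 1*(-1)) + 2*5) = -4 + ((-39 + 1) + 10) = -4 + (-38 + 10) = -4 - 28 = -32)
X(204, 144) + n = 144*(4 + 204*144) - 32 = 144*(4 + 29376) - 32 = 144*29380 - 32 = 4230720 - 32 = 4230688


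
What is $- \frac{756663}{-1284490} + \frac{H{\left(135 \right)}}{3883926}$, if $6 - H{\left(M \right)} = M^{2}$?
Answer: $\frac{242951747969}{415738675645} \approx 0.58439$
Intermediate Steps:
$H{\left(M \right)} = 6 - M^{2}$
$- \frac{756663}{-1284490} + \frac{H{\left(135 \right)}}{3883926} = - \frac{756663}{-1284490} + \frac{6 - 135^{2}}{3883926} = \left(-756663\right) \left(- \frac{1}{1284490}\right) + \left(6 - 18225\right) \frac{1}{3883926} = \frac{756663}{1284490} + \left(6 - 18225\right) \frac{1}{3883926} = \frac{756663}{1284490} - \frac{6073}{1294642} = \frac{242951747969}{415738675645}$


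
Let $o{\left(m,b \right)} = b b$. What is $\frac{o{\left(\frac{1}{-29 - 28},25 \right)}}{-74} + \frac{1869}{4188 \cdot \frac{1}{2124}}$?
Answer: $\frac{24262037}{25826} \approx 939.44$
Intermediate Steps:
$o{\left(m,b \right)} = b^{2}$
$\frac{o{\left(\frac{1}{-29 - 28},25 \right)}}{-74} + \frac{1869}{4188 \cdot \frac{1}{2124}} = \frac{25^{2}}{-74} + \frac{1869}{4188 \cdot \frac{1}{2124}} = 625 \left(- \frac{1}{74}\right) + \frac{1869}{4188 \cdot \frac{1}{2124}} = - \frac{625}{74} + \frac{1869}{\frac{349}{177}} = - \frac{625}{74} + 1869 \cdot \frac{177}{349} = - \frac{625}{74} + \frac{330813}{349} = \frac{24262037}{25826}$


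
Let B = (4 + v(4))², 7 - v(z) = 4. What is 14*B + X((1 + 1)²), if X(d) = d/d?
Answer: 687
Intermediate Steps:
v(z) = 3 (v(z) = 7 - 1*4 = 7 - 4 = 3)
X(d) = 1
B = 49 (B = (4 + 3)² = 7² = 49)
14*B + X((1 + 1)²) = 14*49 + 1 = 686 + 1 = 687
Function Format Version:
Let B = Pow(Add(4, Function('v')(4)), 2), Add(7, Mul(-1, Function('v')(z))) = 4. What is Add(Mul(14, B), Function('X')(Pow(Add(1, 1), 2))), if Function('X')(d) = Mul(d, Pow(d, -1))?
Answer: 687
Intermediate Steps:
Function('v')(z) = 3 (Function('v')(z) = Add(7, Mul(-1, 4)) = Add(7, -4) = 3)
Function('X')(d) = 1
B = 49 (B = Pow(Add(4, 3), 2) = Pow(7, 2) = 49)
Add(Mul(14, B), Function('X')(Pow(Add(1, 1), 2))) = Add(Mul(14, 49), 1) = Add(686, 1) = 687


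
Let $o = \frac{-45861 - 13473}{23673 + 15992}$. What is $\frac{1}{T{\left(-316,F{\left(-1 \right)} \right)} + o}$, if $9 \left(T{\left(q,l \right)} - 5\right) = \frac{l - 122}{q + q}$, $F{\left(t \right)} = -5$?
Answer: $\frac{225614520}{795618263} \approx 0.28357$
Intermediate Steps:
$T{\left(q,l \right)} = 5 + \frac{-122 + l}{18 q}$ ($T{\left(q,l \right)} = 5 + \frac{\left(l - 122\right) \frac{1}{q + q}}{9} = 5 + \frac{\left(-122 + l\right) \frac{1}{2 q}}{9} = 5 + \frac{\frac{1}{2} \frac{1}{q} \left(-122 + l\right)}{9} = 5 + \frac{-122 + l}{18 q}$)
$o = - \frac{59334}{39665} \approx -1.4959$
$\frac{1}{T{\left(-316,F{\left(-1 \right)} \right)} + o} = \frac{1}{\frac{-122 - 5 + 90 \left(-316\right)}{18 \left(-316\right)} - \frac{59334}{39665}} = \frac{1}{\frac{1}{18} \left(- \frac{1}{316}\right) \left(-122 - 5 - 28440\right) - \frac{59334}{39665}} = \frac{1}{\frac{1}{18} \left(- \frac{1}{316}\right) \left(-28567\right) - \frac{59334}{39665}} = \frac{1}{\frac{28567}{5688} - \frac{59334}{39665}} = \frac{1}{\frac{795618263}{225614520}} = \frac{225614520}{795618263}$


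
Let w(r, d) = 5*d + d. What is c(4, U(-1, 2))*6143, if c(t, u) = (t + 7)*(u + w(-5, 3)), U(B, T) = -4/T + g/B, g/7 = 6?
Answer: -1756898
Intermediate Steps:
g = 42 (g = 7*6 = 42)
U(B, T) = -4/T + 42/B
w(r, d) = 6*d
c(t, u) = (7 + t)*(18 + u) (c(t, u) = (t + 7)*(u + 6*3) = (7 + t)*(u + 18) = (7 + t)*(18 + u))
c(4, U(-1, 2))*6143 = (126 + 7*(-4/2 + 42/(-1)) + 18*4 + 4*(-4/2 + 42/(-1)))*6143 = (126 + 7*(-4*1/2 + 42*(-1)) + 72 + 4*(-4*1/2 + 42*(-1)))*6143 = (126 + 7*(-2 - 42) + 72 + 4*(-2 - 42))*6143 = (126 + 7*(-44) + 72 + 4*(-44))*6143 = (126 - 308 + 72 - 176)*6143 = -286*6143 = -1756898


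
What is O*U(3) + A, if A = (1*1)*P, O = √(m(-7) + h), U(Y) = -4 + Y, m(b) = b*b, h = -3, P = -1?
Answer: -1 - √46 ≈ -7.7823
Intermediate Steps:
m(b) = b²
O = √46 (O = √((-7)² - 3) = √(49 - 3) = √46 ≈ 6.7823)
A = -1 (A = (1*1)*(-1) = 1*(-1) = -1)
O*U(3) + A = √46*(-4 + 3) - 1 = √46*(-1) - 1 = -√46 - 1 = -1 - √46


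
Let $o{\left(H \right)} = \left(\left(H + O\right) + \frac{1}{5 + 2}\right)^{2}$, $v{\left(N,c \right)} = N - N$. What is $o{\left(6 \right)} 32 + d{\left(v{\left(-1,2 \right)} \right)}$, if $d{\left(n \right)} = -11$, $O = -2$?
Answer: $\frac{26373}{49} \approx 538.22$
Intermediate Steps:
$v{\left(N,c \right)} = 0$
$o{\left(H \right)} = \left(- \frac{13}{7} + H\right)^{2}$ ($o{\left(H \right)} = \left(\left(H - 2\right) + \frac{1}{5 + 2}\right)^{2} = \left(\left(-2 + H\right) + \frac{1}{7}\right)^{2} = \left(- \frac{13}{7} + H\right)^{2}$)
$o{\left(6 \right)} 32 + d{\left(v{\left(-1,2 \right)} \right)} = \frac{\left(-13 + 7 \cdot 6\right)^{2}}{49} \cdot 32 - 11 = \frac{\left(-13 + 42\right)^{2}}{49} \cdot 32 - 11 = \frac{29^{2}}{49} \cdot 32 - 11 = \frac{1}{49} \cdot 841 \cdot 32 - 11 = \frac{841}{49} \cdot 32 - 11 = \frac{26912}{49} - 11 = \frac{26373}{49}$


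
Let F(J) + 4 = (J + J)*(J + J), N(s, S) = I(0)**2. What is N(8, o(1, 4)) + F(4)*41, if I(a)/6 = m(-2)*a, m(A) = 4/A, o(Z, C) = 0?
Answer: 2460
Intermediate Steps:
I(a) = -12*a (I(a) = 6*((4/(-2))*a) = 6*((4*(-1/2))*a) = 6*(-2*a) = -12*a)
N(s, S) = 0 (N(s, S) = (-12*0)**2 = 0**2 = 0)
F(J) = -4 + 4*J**2 (F(J) = -4 + (J + J)*(J + J) = -4 + (2*J)*(2*J) = -4 + 4*J**2)
N(8, o(1, 4)) + F(4)*41 = 0 + (-4 + 4*4**2)*41 = 0 + (-4 + 4*16)*41 = 0 + (-4 + 64)*41 = 0 + 60*41 = 0 + 2460 = 2460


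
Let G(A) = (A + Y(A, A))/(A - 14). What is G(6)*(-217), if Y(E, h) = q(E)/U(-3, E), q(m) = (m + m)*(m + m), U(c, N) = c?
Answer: -4557/4 ≈ -1139.3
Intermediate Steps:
q(m) = 4*m² (q(m) = (2*m)*(2*m) = 4*m²)
Y(E, h) = -4*E²/3 (Y(E, h) = (4*E²)/(-3) = (4*E²)*(-⅓) = -4*E²/3)
G(A) = (A - 4*A²/3)/(-14 + A) (G(A) = (A - 4*A²/3)/(A - 14) = (A - 4*A²/3)/(-14 + A))
G(6)*(-217) = ((⅓)*6*(3 - 4*6)/(-14 + 6))*(-217) = ((⅓)*6*(3 - 24)/(-8))*(-217) = ((⅓)*6*(-⅛)*(-21))*(-217) = (21/4)*(-217) = -4557/4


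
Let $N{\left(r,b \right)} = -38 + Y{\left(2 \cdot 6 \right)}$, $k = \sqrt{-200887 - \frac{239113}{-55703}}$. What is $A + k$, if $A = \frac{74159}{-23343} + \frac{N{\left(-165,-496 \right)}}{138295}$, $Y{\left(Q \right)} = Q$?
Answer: $- \frac{10256425823}{3228220185} + \frac{2 i \sqrt{155825931890486}}{55703} \approx -3.1771 + 448.2 i$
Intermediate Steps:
$k = \frac{2 i \sqrt{155825931890486}}{55703}$ ($k = \sqrt{-200887 - - \frac{239113}{55703}} = \sqrt{-200887 + \frac{239113}{55703}} = \sqrt{- \frac{11189769448}{55703}} = \frac{2 i \sqrt{155825931890486}}{55703} \approx 448.2 i$)
$N{\left(r,b \right)} = -26$ ($N{\left(r,b \right)} = -38 + 2 \cdot 6 = -38 + 12 = -26$)
$A = - \frac{10256425823}{3228220185}$ ($A = \frac{74159}{-23343} - \frac{26}{138295} = 74159 \left(- \frac{1}{23343}\right) - \frac{26}{138295} = - \frac{74159}{23343} - \frac{26}{138295} = - \frac{10256425823}{3228220185} \approx -3.1771$)
$A + k = - \frac{10256425823}{3228220185} + \frac{2 i \sqrt{155825931890486}}{55703}$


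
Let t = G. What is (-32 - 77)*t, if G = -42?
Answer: 4578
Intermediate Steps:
t = -42
(-32 - 77)*t = (-32 - 77)*(-42) = -109*(-42) = 4578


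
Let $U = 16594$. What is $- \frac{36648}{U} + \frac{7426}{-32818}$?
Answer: $- \frac{331485277}{136145473} \approx -2.4348$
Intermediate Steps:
$- \frac{36648}{U} + \frac{7426}{-32818} = - \frac{36648}{16594} + \frac{7426}{-32818} = \left(-36648\right) \frac{1}{16594} + 7426 \left(- \frac{1}{32818}\right) = - \frac{18324}{8297} - \frac{3713}{16409} = - \frac{331485277}{136145473}$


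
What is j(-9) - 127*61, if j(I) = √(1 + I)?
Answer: -7747 + 2*I*√2 ≈ -7747.0 + 2.8284*I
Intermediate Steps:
j(-9) - 127*61 = √(1 - 9) - 127*61 = √(-8) - 7747 = 2*I*√2 - 7747 = -7747 + 2*I*√2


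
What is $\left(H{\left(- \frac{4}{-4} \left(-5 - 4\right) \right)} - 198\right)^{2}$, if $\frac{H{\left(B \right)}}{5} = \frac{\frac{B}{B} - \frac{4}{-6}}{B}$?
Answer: $\frac{28847641}{729} \approx 39572.0$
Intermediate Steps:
$H{\left(B \right)} = \frac{25}{3 B}$ ($H{\left(B \right)} = 5 \frac{\frac{B}{B} - \frac{4}{-6}}{B} = 5 \frac{1 - - \frac{2}{3}}{B} = 5 \frac{1 + \frac{2}{3}}{B} = 5 \frac{5}{3 B} = \frac{25}{3 B}$)
$\left(H{\left(- \frac{4}{-4} \left(-5 - 4\right) \right)} - 198\right)^{2} = \left(\frac{25}{3 - \frac{4}{-4} \left(-5 - 4\right)} - 198\right)^{2} = \left(\frac{25}{3 \left(-4\right) \left(- \frac{1}{4}\right) \left(-9\right)} - 198\right)^{2} = \left(\frac{25}{3 \cdot 1 \left(-9\right)} - 198\right)^{2} = \left(\frac{25}{3 \left(-9\right)} - 198\right)^{2} = \left(\frac{25}{3} \left(- \frac{1}{9}\right) - 198\right)^{2} = \left(- \frac{25}{27} - 198\right)^{2} = \left(- \frac{5371}{27}\right)^{2} = \frac{28847641}{729}$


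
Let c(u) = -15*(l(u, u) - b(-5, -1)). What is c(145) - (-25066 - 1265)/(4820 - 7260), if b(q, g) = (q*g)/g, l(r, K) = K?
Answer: -5516331/2440 ≈ -2260.8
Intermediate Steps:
b(q, g) = q (b(q, g) = (g*q)/g = q)
c(u) = -75 - 15*u (c(u) = -15*(u - 1*(-5)) = -15*(u + 5) = -15*(5 + u) = -75 - 15*u)
c(145) - (-25066 - 1265)/(4820 - 7260) = (-75 - 15*145) - (-25066 - 1265)/(4820 - 7260) = (-75 - 2175) - (-26331)/(-2440) = -2250 - (-26331)*(-1)/2440 = -2250 - 1*26331/2440 = -2250 - 26331/2440 = -5516331/2440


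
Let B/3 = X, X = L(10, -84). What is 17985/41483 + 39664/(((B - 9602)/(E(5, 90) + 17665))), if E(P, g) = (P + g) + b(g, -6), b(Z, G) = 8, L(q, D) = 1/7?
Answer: -204644787021877/2788113913 ≈ -73399.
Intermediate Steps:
L(q, D) = ⅐
X = ⅐ ≈ 0.14286
B = 3/7 (B = 3*(⅐) = 3/7 ≈ 0.42857)
E(P, g) = 8 + P + g (E(P, g) = (P + g) + 8 = 8 + P + g)
17985/41483 + 39664/(((B - 9602)/(E(5, 90) + 17665))) = 17985/41483 + 39664/(((3/7 - 9602)/((8 + 5 + 90) + 17665))) = 17985*(1/41483) + 39664/((-67211/(7*(103 + 17665)))) = 17985/41483 + 39664/((-67211/7/17768)) = 17985/41483 + 39664/((-67211/7*1/17768)) = 17985/41483 + 39664/(-67211/124376) = 17985/41483 + 39664*(-124376/67211) = 17985/41483 - 4933249664/67211 = -204644787021877/2788113913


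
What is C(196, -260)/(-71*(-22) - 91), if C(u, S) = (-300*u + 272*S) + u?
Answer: -129324/1471 ≈ -87.916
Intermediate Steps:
C(u, S) = -299*u + 272*S
C(196, -260)/(-71*(-22) - 91) = (-299*196 + 272*(-260))/(-71*(-22) - 91) = (-58604 - 70720)/(1562 - 91) = -129324/1471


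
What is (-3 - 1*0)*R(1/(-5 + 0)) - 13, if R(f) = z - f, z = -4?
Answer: -8/5 ≈ -1.6000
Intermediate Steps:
R(f) = -4 - f
(-3 - 1*0)*R(1/(-5 + 0)) - 13 = (-3 - 1*0)*(-4 - 1/(-5 + 0)) - 13 = (-3 + 0)*(-4 - 1/(-5)) - 13 = -3*(-4 - 1*(-1/5)) - 13 = -3*(-4 + 1/5) - 13 = -3*(-19/5) - 13 = 57/5 - 13 = -8/5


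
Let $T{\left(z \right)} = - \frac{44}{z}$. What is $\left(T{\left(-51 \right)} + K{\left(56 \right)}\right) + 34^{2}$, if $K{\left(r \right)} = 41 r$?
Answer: $\frac{176096}{51} \approx 3452.9$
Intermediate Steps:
$\left(T{\left(-51 \right)} + K{\left(56 \right)}\right) + 34^{2} = \left(- \frac{44}{-51} + 41 \cdot 56\right) + 34^{2} = \left(\left(-44\right) \left(- \frac{1}{51}\right) + 2296\right) + 1156 = \left(\frac{44}{51} + 2296\right) + 1156 = \frac{117140}{51} + 1156 = \frac{176096}{51}$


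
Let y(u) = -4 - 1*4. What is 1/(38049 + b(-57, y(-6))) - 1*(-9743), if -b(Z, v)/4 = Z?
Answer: 372932812/38277 ≈ 9743.0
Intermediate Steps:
y(u) = -8 (y(u) = -4 - 4 = -8)
b(Z, v) = -4*Z
1/(38049 + b(-57, y(-6))) - 1*(-9743) = 1/(38049 - 4*(-57)) - 1*(-9743) = 1/(38049 + 228) + 9743 = 1/38277 + 9743 = 372932812/38277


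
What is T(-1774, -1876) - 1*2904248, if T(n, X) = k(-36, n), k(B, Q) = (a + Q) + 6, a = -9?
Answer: -2906025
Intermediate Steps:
k(B, Q) = -3 + Q (k(B, Q) = (-9 + Q) + 6 = -3 + Q)
T(n, X) = -3 + n
T(-1774, -1876) - 1*2904248 = (-3 - 1774) - 1*2904248 = -1777 - 2904248 = -2906025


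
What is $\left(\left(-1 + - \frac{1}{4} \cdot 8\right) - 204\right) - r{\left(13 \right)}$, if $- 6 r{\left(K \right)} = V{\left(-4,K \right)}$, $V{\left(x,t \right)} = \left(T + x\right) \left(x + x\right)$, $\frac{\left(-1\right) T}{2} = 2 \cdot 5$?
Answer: $-175$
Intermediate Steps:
$T = -20$ ($T = - 2 \cdot 2 \cdot 5 = \left(-2\right) 10 = -20$)
$V{\left(x,t \right)} = 2 x \left(-20 + x\right)$ ($V{\left(x,t \right)} = \left(-20 + x\right) \left(x + x\right) = \left(-20 + x\right) 2 x = 2 x \left(-20 + x\right)$)
$r{\left(K \right)} = -32$ ($r{\left(K \right)} = - \frac{2 \left(-4\right) \left(-20 - 4\right)}{6} = - \frac{2 \left(-4\right) \left(-24\right)}{6} = \left(- \frac{1}{6}\right) 192 = -32$)
$\left(\left(-1 + - \frac{1}{4} \cdot 8\right) - 204\right) - r{\left(13 \right)} = \left(\left(-1 + - \frac{1}{4} \cdot 8\right) - 204\right) - -32 = \left(\left(-1 + \left(-1\right) \frac{1}{4} \cdot 8\right) - 204\right) + 32 = \left(\left(-1 - 2\right) - 204\right) + 32 = \left(-3 - 204\right) + 32 = -207 + 32 = -175$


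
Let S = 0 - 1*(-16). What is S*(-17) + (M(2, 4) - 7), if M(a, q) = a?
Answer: -277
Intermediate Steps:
S = 16 (S = 0 + 16 = 16)
S*(-17) + (M(2, 4) - 7) = 16*(-17) + (2 - 7) = -272 - 5 = -277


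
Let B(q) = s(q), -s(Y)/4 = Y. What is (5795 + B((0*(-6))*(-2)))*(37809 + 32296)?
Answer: 406258475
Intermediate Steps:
s(Y) = -4*Y
B(q) = -4*q
(5795 + B((0*(-6))*(-2)))*(37809 + 32296) = (5795 - 4*0*(-6)*(-2))*(37809 + 32296) = (5795 - 0*(-2))*70105 = (5795 - 4*0)*70105 = (5795 + 0)*70105 = 5795*70105 = 406258475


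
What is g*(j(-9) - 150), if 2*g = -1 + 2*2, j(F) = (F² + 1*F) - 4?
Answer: -123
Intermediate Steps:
j(F) = -4 + F + F² (j(F) = (F² + F) - 4 = (F + F²) - 4 = -4 + F + F²)
g = 3/2 (g = (-1 + 2*2)/2 = (-1 + 4)/2 = (½)*3 = 3/2 ≈ 1.5000)
g*(j(-9) - 150) = 3*((-4 - 9 + (-9)²) - 150)/2 = 3*((-4 - 9 + 81) - 150)/2 = 3*(68 - 150)/2 = (3/2)*(-82) = -123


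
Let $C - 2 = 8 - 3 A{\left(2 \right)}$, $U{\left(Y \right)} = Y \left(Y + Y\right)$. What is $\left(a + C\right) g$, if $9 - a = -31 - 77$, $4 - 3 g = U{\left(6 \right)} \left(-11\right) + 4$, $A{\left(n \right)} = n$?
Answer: $31944$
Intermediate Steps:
$U{\left(Y \right)} = 2 Y^{2}$ ($U{\left(Y \right)} = Y 2 Y = 2 Y^{2}$)
$C = 4$ ($C = 2 + \left(8 - 6\right) = 2 + 2 = 4$)
$g = 264$ ($g = \frac{4}{3} - \frac{2 \cdot 6^{2} \left(-11\right) + 4}{3} = \frac{4}{3} - \frac{2 \cdot 36 \left(-11\right) + 4}{3} = \frac{4}{3} - \frac{72 \left(-11\right) + 4}{3} = \frac{4}{3} - \frac{-792 + 4}{3} = \frac{4}{3} - - \frac{788}{3} = \frac{4}{3} + \frac{788}{3} = 264$)
$a = 117$ ($a = 9 - \left(-31 - 77\right) = 9 - -108 = 9 + 108 = 117$)
$\left(a + C\right) g = \left(117 + 4\right) 264 = 121 \cdot 264 = 31944$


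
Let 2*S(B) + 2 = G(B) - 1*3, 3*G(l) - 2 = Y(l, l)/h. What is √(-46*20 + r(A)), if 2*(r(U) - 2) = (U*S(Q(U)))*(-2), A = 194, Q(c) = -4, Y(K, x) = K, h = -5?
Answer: I*√117795/15 ≈ 22.881*I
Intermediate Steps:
G(l) = ⅔ - l/15 (G(l) = ⅔ + (l/(-5))/3 = ⅔ + (l*(-⅕))/3 = ⅔ + (-l/5)/3 = ⅔ - l/15)
S(B) = -13/6 - B/30 (S(B) = -1 + ((⅔ - B/15) - 1*3)/2 = -1 + ((⅔ - B/15) - 3)/2 = -1 + (-7/3 - B/15)/2 = -1 + (-7/6 - B/30) = -13/6 - B/30)
r(U) = 2 + 61*U/30 (r(U) = 2 + ((U*(-13/6 - 1/30*(-4)))*(-2))/2 = 2 + ((U*(-13/6 + 2/15))*(-2))/2 = 2 + ((U*(-61/30))*(-2))/2 = 2 + (-61*U/30*(-2))/2 = 2 + (61*U/15)/2 = 2 + 61*U/30)
√(-46*20 + r(A)) = √(-46*20 + (2 + (61/30)*194)) = √(-920 + (2 + 5917/15)) = √(-920 + 5947/15) = √(-7853/15) = I*√117795/15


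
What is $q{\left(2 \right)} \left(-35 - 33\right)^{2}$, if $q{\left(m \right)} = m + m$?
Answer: $18496$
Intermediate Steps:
$q{\left(m \right)} = 2 m$
$q{\left(2 \right)} \left(-35 - 33\right)^{2} = 2 \cdot 2 \left(-35 - 33\right)^{2} = 4 \left(-68\right)^{2} = 4 \cdot 4624 = 18496$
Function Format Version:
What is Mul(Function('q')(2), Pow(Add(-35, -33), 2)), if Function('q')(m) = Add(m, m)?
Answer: 18496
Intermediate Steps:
Function('q')(m) = Mul(2, m)
Mul(Function('q')(2), Pow(Add(-35, -33), 2)) = Mul(Mul(2, 2), Pow(Add(-35, -33), 2)) = Mul(4, Pow(-68, 2)) = Mul(4, 4624) = 18496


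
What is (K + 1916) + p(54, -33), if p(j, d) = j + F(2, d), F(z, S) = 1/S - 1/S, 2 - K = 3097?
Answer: -1125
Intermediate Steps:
K = -3095 (K = 2 - 1*3097 = 2 - 3097 = -3095)
F(z, S) = 0 (F(z, S) = 1/S - 1/S = 0)
p(j, d) = j (p(j, d) = j + 0 = j)
(K + 1916) + p(54, -33) = (-3095 + 1916) + 54 = -1179 + 54 = -1125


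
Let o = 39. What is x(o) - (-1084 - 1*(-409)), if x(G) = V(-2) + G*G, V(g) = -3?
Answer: 2193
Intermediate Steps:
x(G) = -3 + G**2 (x(G) = -3 + G*G = -3 + G**2)
x(o) - (-1084 - 1*(-409)) = (-3 + 39**2) - (-1084 - 1*(-409)) = (-3 + 1521) - (-1084 + 409) = 1518 - 1*(-675) = 1518 + 675 = 2193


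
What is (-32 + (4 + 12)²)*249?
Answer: 55776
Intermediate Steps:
(-32 + (4 + 12)²)*249 = (-32 + 16²)*249 = (-32 + 256)*249 = 224*249 = 55776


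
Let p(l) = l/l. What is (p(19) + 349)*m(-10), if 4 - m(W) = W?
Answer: 4900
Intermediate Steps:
m(W) = 4 - W
p(l) = 1
(p(19) + 349)*m(-10) = (1 + 349)*(4 - 1*(-10)) = 350*(4 + 10) = 350*14 = 4900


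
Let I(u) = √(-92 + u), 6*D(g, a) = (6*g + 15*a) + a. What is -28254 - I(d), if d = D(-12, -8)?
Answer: -28254 - 2*I*√282/3 ≈ -28254.0 - 11.195*I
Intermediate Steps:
D(g, a) = g + 8*a/3 (D(g, a) = ((6*g + 15*a) + a)/6 = (6*g + 16*a)/6 = g + 8*a/3)
d = -100/3 (d = -12 + (8/3)*(-8) = -12 - 64/3 = -100/3 ≈ -33.333)
-28254 - I(d) = -28254 - √(-92 - 100/3) = -28254 - √(-376/3) = -28254 - 2*I*√282/3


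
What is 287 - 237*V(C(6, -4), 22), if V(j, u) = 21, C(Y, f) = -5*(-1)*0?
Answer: -4690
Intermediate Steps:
C(Y, f) = 0 (C(Y, f) = 5*0 = 0)
287 - 237*V(C(6, -4), 22) = 287 - 237*21 = 287 - 4977 = -4690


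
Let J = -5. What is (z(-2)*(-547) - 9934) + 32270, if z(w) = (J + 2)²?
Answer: 17413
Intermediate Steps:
z(w) = 9 (z(w) = (-5 + 2)² = (-3)² = 9)
(z(-2)*(-547) - 9934) + 32270 = (9*(-547) - 9934) + 32270 = (-4923 - 9934) + 32270 = -14857 + 32270 = 17413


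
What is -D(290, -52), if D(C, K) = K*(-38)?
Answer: -1976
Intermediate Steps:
D(C, K) = -38*K
-D(290, -52) = -(-38)*(-52) = -1*1976 = -1976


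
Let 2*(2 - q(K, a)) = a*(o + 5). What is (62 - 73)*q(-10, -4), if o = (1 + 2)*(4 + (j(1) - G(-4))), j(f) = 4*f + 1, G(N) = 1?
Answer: -660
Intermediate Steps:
j(f) = 1 + 4*f
o = 24 (o = (1 + 2)*(4 + ((1 + 4*1) - 1*1)) = 3*(4 + ((1 + 4) - 1)) = 3*(4 + (5 - 1)) = 3*(4 + 4) = 3*8 = 24)
q(K, a) = 2 - 29*a/2 (q(K, a) = 2 - a*(24 + 5)/2 = 2 - a*29/2 = 2 - 29*a/2)
(62 - 73)*q(-10, -4) = (62 - 73)*(2 - 29/2*(-4)) = -11*(2 + 58) = -11*60 = -660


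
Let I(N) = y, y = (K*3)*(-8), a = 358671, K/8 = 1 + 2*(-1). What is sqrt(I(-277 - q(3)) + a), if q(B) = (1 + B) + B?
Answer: sqrt(358863) ≈ 599.05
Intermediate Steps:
K = -8 (K = 8*(1 + 2*(-1)) = 8*(1 - 2) = 8*(-1) = -8)
y = 192 (y = -8*3*(-8) = -24*(-8) = 192)
q(B) = 1 + 2*B
I(N) = 192
sqrt(I(-277 - q(3)) + a) = sqrt(192 + 358671) = sqrt(358863)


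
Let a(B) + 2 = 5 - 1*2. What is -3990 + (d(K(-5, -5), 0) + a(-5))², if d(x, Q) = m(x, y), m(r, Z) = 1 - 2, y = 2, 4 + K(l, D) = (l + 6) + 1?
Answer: -3990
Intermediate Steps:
K(l, D) = 3 + l (K(l, D) = -4 + ((l + 6) + 1) = -4 + ((6 + l) + 1) = -4 + (7 + l) = 3 + l)
m(r, Z) = -1
a(B) = 1 (a(B) = -2 + (5 - 1*2) = -2 + (5 - 2) = -2 + 3 = 1)
d(x, Q) = -1
-3990 + (d(K(-5, -5), 0) + a(-5))² = -3990 + (-1 + 1)² = -3990 + 0² = -3990 + 0 = -3990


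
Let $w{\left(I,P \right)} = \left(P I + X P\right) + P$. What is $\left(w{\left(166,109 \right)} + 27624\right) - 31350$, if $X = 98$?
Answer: $25159$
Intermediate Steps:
$w{\left(I,P \right)} = 99 P + I P$ ($w{\left(I,P \right)} = \left(P I + 98 P\right) + P = \left(I P + 98 P\right) + P = \left(98 P + I P\right) + P = 99 P + I P$)
$\left(w{\left(166,109 \right)} + 27624\right) - 31350 = \left(109 \left(99 + 166\right) + 27624\right) - 31350 = \left(109 \cdot 265 + 27624\right) - 31350 = \left(28885 + 27624\right) - 31350 = 56509 - 31350 = 25159$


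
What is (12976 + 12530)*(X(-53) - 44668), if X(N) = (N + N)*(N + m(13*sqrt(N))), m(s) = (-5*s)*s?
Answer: -122078347560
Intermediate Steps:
m(s) = -5*s**2
X(N) = -1688*N**2 (X(N) = (N + N)*(N - 5*169*N) = (2*N)*(N - 845*N) = (2*N)*(-844*N) = -1688*N**2)
(12976 + 12530)*(X(-53) - 44668) = (12976 + 12530)*(-1688*(-53)**2 - 44668) = 25506*(-1688*2809 - 44668) = 25506*(-4741592 - 44668) = 25506*(-4786260) = -122078347560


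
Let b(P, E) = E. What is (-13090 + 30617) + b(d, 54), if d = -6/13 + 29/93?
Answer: 17581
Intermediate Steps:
d = -181/1209 (d = -6*1/13 + 29*(1/93) = -6/13 + 29/93 = -181/1209 ≈ -0.14971)
(-13090 + 30617) + b(d, 54) = (-13090 + 30617) + 54 = 17527 + 54 = 17581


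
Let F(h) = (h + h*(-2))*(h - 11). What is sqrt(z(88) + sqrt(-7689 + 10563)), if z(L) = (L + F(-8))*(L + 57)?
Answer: sqrt(-9280 + sqrt(2874)) ≈ 96.054*I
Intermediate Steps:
F(h) = -h*(-11 + h) (F(h) = (h - 2*h)*(-11 + h) = (-h)*(-11 + h) = -h*(-11 + h))
z(L) = (-152 + L)*(57 + L) (z(L) = (L - 8*(11 - 1*(-8)))*(L + 57) = (L - 8*(11 + 8))*(57 + L) = (L - 8*19)*(57 + L) = (L - 152)*(57 + L) = (-152 + L)*(57 + L))
sqrt(z(88) + sqrt(-7689 + 10563)) = sqrt((-8664 + 88**2 - 95*88) + sqrt(-7689 + 10563)) = sqrt((-8664 + 7744 - 8360) + sqrt(2874)) = sqrt(-9280 + sqrt(2874))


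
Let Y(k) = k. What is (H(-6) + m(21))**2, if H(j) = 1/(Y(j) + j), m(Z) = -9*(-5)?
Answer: 290521/144 ≈ 2017.5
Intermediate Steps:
m(Z) = 45
H(j) = 1/(2*j) (H(j) = 1/(j + j) = 1/(2*j))
(H(-6) + m(21))**2 = ((1/2)/(-6) + 45)**2 = ((1/2)*(-1/6) + 45)**2 = (-1/12 + 45)**2 = (539/12)**2 = 290521/144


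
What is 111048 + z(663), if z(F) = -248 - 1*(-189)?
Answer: 110989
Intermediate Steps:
z(F) = -59 (z(F) = -248 + 189 = -59)
111048 + z(663) = 111048 - 59 = 110989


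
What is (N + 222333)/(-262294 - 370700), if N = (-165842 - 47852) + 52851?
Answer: -30745/316497 ≈ -0.097142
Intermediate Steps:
N = -160843 (N = -213694 + 52851 = -160843)
(N + 222333)/(-262294 - 370700) = (-160843 + 222333)/(-262294 - 370700) = 61490/(-632994) = 61490*(-1/632994) = -30745/316497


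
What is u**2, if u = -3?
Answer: 9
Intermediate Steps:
u**2 = (-3)**2 = 9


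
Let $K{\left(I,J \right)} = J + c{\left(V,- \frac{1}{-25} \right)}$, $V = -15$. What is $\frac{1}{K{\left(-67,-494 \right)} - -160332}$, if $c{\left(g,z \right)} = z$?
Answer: $\frac{25}{3995951} \approx 6.2563 \cdot 10^{-6}$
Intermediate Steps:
$K{\left(I,J \right)} = \frac{1}{25} + J$ ($K{\left(I,J \right)} = J - \frac{1}{-25} = J - - \frac{1}{25} = J + \frac{1}{25} = \frac{1}{25} + J$)
$\frac{1}{K{\left(-67,-494 \right)} - -160332} = \frac{1}{\left(\frac{1}{25} - 494\right) - -160332} = \frac{1}{- \frac{12349}{25} + 160332} = \frac{1}{\frac{3995951}{25}} = \frac{25}{3995951}$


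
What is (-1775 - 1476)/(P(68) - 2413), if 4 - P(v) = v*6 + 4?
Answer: 3251/2821 ≈ 1.1524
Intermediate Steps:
P(v) = -6*v (P(v) = 4 - (v*6 + 4) = 4 - (6*v + 4) = 4 - (4 + 6*v) = 4 + (-4 - 6*v) = -6*v)
(-1775 - 1476)/(P(68) - 2413) = (-1775 - 1476)/(-6*68 - 2413) = -3251/(-408 - 2413) = -3251/(-2821) = -3251*(-1/2821) = 3251/2821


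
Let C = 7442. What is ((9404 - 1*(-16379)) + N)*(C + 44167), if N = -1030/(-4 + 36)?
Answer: 21263578917/16 ≈ 1.3290e+9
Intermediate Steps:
N = -515/16 (N = -1030/32 = -1030*1/32 = -515/16 ≈ -32.188)
((9404 - 1*(-16379)) + N)*(C + 44167) = ((9404 - 1*(-16379)) - 515/16)*(7442 + 44167) = ((9404 + 16379) - 515/16)*51609 = (25783 - 515/16)*51609 = (412013/16)*51609 = 21263578917/16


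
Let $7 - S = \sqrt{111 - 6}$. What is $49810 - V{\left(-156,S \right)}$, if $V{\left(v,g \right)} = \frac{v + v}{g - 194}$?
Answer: $\frac{217064687}{4358} + \frac{39 \sqrt{105}}{4358} \approx 49808.0$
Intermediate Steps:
$S = 7 - \sqrt{105}$ ($S = 7 - \sqrt{111 - 6} = 7 - \sqrt{105} \approx -3.247$)
$V{\left(v,g \right)} = \frac{2 v}{-194 + g}$
$49810 - V{\left(-156,S \right)} = 49810 - 2 \left(-156\right) \frac{1}{-194 + \left(7 - \sqrt{105}\right)} = 49810 - 2 \left(-156\right) \frac{1}{-187 - \sqrt{105}} = 49810 - - \frac{312}{-187 - \sqrt{105}} = 49810 + \frac{312}{-187 - \sqrt{105}}$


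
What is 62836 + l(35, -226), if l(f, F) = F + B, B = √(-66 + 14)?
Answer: 62610 + 2*I*√13 ≈ 62610.0 + 7.2111*I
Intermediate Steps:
B = 2*I*√13 (B = √(-52) = 2*I*√13 ≈ 7.2111*I)
l(f, F) = F + 2*I*√13
62836 + l(35, -226) = 62836 + (-226 + 2*I*√13) = 62610 + 2*I*√13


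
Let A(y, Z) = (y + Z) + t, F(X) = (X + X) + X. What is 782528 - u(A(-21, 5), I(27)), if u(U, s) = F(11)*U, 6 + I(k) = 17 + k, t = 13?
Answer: 782627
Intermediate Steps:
F(X) = 3*X (F(X) = 2*X + X = 3*X)
A(y, Z) = 13 + Z + y (A(y, Z) = (y + Z) + 13 = (Z + y) + 13 = 13 + Z + y)
I(k) = 11 + k (I(k) = -6 + (17 + k) = 11 + k)
u(U, s) = 33*U (u(U, s) = (3*11)*U = 33*U)
782528 - u(A(-21, 5), I(27)) = 782528 - 33*(13 + 5 - 21) = 782528 - 33*(-3) = 782528 - 1*(-99) = 782528 + 99 = 782627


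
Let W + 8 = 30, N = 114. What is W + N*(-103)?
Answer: -11720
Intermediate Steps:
W = 22 (W = -8 + 30 = 22)
W + N*(-103) = 22 + 114*(-103) = 22 - 11742 = -11720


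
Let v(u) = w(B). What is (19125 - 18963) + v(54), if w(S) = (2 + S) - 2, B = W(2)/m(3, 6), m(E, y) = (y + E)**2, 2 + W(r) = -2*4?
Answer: 13112/81 ≈ 161.88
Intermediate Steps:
W(r) = -10 (W(r) = -2 - 2*4 = -2 - 8 = -10)
m(E, y) = (E + y)**2
B = -10/81 (B = -10/(3 + 6)**2 = -10/(9**2) = -10/81 ≈ -0.12346)
w(S) = S
v(u) = -10/81
(19125 - 18963) + v(54) = (19125 - 18963) - 10/81 = 162 - 10/81 = 13112/81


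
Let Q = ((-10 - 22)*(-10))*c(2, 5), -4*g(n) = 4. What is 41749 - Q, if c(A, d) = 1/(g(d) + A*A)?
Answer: 124927/3 ≈ 41642.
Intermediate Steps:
g(n) = -1 (g(n) = -1/4*4 = -1)
c(A, d) = 1/(-1 + A**2) (c(A, d) = 1/(-1 + A*A) = 1/(-1 + A**2))
Q = 320/3 (Q = ((-10 - 22)*(-10))/(-1 + 2**2) = (-32*(-10))/(-1 + 4) = 320/3 ≈ 106.67)
41749 - Q = 41749 - 1*320/3 = 41749 - 320/3 = 124927/3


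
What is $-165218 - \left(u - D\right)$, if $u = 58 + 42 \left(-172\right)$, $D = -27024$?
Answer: $-185076$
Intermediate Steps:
$u = -7166$ ($u = 58 - 7224 = -7166$)
$-165218 - \left(u - D\right) = -165218 - \left(-7166 - -27024\right) = -165218 - \left(-7166 + 27024\right) = -165218 - 19858 = -185076$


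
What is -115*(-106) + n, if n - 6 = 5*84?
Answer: 12616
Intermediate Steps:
n = 426 (n = 6 + 5*84 = 6 + 420 = 426)
-115*(-106) + n = -115*(-106) + 426 = 12190 + 426 = 12616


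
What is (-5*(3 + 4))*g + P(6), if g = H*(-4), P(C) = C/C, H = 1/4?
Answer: 36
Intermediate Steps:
H = ¼ ≈ 0.25000
P(C) = 1
g = -1 (g = (¼)*(-4) = -1)
(-5*(3 + 4))*g + P(6) = -5*(3 + 4)*(-1) + 1 = -5*7*(-1) + 1 = -35*(-1) + 1 = 35 + 1 = 36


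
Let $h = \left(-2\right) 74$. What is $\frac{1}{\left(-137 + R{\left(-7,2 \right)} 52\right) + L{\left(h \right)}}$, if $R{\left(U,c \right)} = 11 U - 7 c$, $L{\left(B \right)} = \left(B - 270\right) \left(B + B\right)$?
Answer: $\frac{1}{118859} \approx 8.4133 \cdot 10^{-6}$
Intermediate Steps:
$h = -148$
$L{\left(B \right)} = 2 B \left(-270 + B\right)$ ($L{\left(B \right)} = \left(-270 + B\right) 2 B = 2 B \left(-270 + B\right)$)
$R{\left(U,c \right)} = - 7 c + 11 U$
$\frac{1}{\left(-137 + R{\left(-7,2 \right)} 52\right) + L{\left(h \right)}} = \frac{1}{\left(-137 + \left(\left(-7\right) 2 + 11 \left(-7\right)\right) 52\right) + 2 \left(-148\right) \left(-270 - 148\right)} = \frac{1}{\left(-137 + \left(-14 - 77\right) 52\right) + 2 \left(-148\right) \left(-418\right)} = \frac{1}{\left(-137 - 4732\right) + 123728} = \frac{1}{-4869 + 123728} = \frac{1}{118859}$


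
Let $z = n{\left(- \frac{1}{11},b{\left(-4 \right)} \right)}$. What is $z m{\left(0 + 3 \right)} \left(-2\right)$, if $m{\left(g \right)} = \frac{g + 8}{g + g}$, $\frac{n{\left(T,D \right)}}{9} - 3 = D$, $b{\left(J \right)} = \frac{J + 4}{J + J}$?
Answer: $-99$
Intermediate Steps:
$b{\left(J \right)} = \frac{4 + J}{2 J}$
$n{\left(T,D \right)} = 27 + 9 D$
$m{\left(g \right)} = \frac{8 + g}{2 g}$
$z = 27$ ($z = 27 + 9 \frac{4 - 4}{2 \left(-4\right)} = 27 + 9 \cdot \frac{1}{2} \left(- \frac{1}{4}\right) 0 = 27 + 9 \cdot 0 = 27 + 0 = 27$)
$z m{\left(0 + 3 \right)} \left(-2\right) = 27 \frac{8 + \left(0 + 3\right)}{2 \left(0 + 3\right)} \left(-2\right) = 27 \frac{8 + 3}{2 \cdot 3} \left(-2\right) = 27 \cdot \frac{1}{2} \cdot \frac{1}{3} \cdot 11 \left(-2\right) = 27 \cdot \frac{11}{6} \left(-2\right) = \frac{99}{2} \left(-2\right) = -99$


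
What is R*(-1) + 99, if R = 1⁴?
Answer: 98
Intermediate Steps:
R = 1
R*(-1) + 99 = 1*(-1) + 99 = -1 + 99 = 98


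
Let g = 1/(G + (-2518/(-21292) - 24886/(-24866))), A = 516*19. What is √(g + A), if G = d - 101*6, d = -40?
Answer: √71431060993405579766644082/85357548503 ≈ 99.015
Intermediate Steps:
A = 9804
G = -646 (G = -40 - 101*6 = -40 - 606 = -646)
g = -132361718/85357548503 (g = 1/(-646 + (-2518/(-21292) - 24886/(-24866))) = 1/(-646 + (-2518*(-1/21292) - 24886*(-1/24866))) = 1/(-646 + (1259/10646 + 12443/12433)) = 1/(-646 + 148121325/132361718) = 1/(-85357548503/132361718) = -132361718/85357548503 ≈ -0.0015507)
√(g + A) = √(-132361718/85357548503 + 9804) = √(836845273161694/85357548503) = √71431060993405579766644082/85357548503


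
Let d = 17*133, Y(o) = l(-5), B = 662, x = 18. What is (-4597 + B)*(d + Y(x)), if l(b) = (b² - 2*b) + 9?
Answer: -9070175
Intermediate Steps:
l(b) = 9 + b² - 2*b
Y(o) = 44 (Y(o) = 9 + (-5)² - 2*(-5) = 9 + 25 + 10 = 44)
d = 2261
(-4597 + B)*(d + Y(x)) = (-4597 + 662)*(2261 + 44) = -3935*2305 = -9070175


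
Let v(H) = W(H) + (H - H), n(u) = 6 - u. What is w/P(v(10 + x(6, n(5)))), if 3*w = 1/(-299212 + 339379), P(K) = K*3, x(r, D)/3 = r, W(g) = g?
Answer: 1/10122084 ≈ 9.8794e-8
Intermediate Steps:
x(r, D) = 3*r
v(H) = H (v(H) = H + (H - H) = H + 0 = H)
P(K) = 3*K
w = 1/120501 (w = 1/(3*(-299212 + 339379)) = (⅓)/40167 = (⅓)*(1/40167) = 1/120501 ≈ 8.2987e-6)
w/P(v(10 + x(6, n(5)))) = 1/(120501*((3*(10 + 3*6)))) = 1/(120501*((3*(10 + 18)))) = 1/(120501*((3*28))) = (1/120501)/84 = (1/120501)*(1/84) = 1/10122084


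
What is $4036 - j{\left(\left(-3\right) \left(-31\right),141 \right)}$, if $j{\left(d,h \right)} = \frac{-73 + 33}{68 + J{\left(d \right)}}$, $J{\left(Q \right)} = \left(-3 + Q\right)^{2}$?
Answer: $\frac{4120761}{1021} \approx 4036.0$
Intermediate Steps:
$j{\left(d,h \right)} = - \frac{40}{68 + \left(-3 + d\right)^{2}}$ ($j{\left(d,h \right)} = \frac{-73 + 33}{68 + \left(-3 + d\right)^{2}} = - \frac{40}{68 + \left(-3 + d\right)^{2}}$)
$4036 - j{\left(\left(-3\right) \left(-31\right),141 \right)} = 4036 - - \frac{40}{68 + \left(-3 - -93\right)^{2}} = 4036 - - \frac{40}{68 + \left(-3 + 93\right)^{2}} = 4036 - - \frac{40}{68 + 90^{2}} = 4036 - - \frac{40}{68 + 8100} = 4036 - - \frac{40}{8168} = 4036 - \left(-40\right) \frac{1}{8168} = 4036 - - \frac{5}{1021} = 4036 + \frac{5}{1021} = \frac{4120761}{1021}$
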